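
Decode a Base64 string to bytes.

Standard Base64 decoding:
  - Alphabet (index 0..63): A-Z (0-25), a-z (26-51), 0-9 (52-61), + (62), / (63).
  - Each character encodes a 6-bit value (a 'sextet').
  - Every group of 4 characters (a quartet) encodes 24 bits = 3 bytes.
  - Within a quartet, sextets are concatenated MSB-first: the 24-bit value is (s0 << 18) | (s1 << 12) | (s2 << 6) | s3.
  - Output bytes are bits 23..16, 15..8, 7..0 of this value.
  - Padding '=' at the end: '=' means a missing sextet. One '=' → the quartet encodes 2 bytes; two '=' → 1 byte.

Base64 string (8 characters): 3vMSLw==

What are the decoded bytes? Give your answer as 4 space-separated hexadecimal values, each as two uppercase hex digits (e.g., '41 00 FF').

After char 0 ('3'=55): chars_in_quartet=1 acc=0x37 bytes_emitted=0
After char 1 ('v'=47): chars_in_quartet=2 acc=0xDEF bytes_emitted=0
After char 2 ('M'=12): chars_in_quartet=3 acc=0x37BCC bytes_emitted=0
After char 3 ('S'=18): chars_in_quartet=4 acc=0xDEF312 -> emit DE F3 12, reset; bytes_emitted=3
After char 4 ('L'=11): chars_in_quartet=1 acc=0xB bytes_emitted=3
After char 5 ('w'=48): chars_in_quartet=2 acc=0x2F0 bytes_emitted=3
Padding '==': partial quartet acc=0x2F0 -> emit 2F; bytes_emitted=4

Answer: DE F3 12 2F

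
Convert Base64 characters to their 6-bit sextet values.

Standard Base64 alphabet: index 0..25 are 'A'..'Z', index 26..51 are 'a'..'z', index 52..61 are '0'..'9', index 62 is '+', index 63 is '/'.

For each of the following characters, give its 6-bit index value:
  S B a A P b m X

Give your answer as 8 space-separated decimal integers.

'S': A..Z range, ord('S') − ord('A') = 18
'B': A..Z range, ord('B') − ord('A') = 1
'a': a..z range, 26 + ord('a') − ord('a') = 26
'A': A..Z range, ord('A') − ord('A') = 0
'P': A..Z range, ord('P') − ord('A') = 15
'b': a..z range, 26 + ord('b') − ord('a') = 27
'm': a..z range, 26 + ord('m') − ord('a') = 38
'X': A..Z range, ord('X') − ord('A') = 23

Answer: 18 1 26 0 15 27 38 23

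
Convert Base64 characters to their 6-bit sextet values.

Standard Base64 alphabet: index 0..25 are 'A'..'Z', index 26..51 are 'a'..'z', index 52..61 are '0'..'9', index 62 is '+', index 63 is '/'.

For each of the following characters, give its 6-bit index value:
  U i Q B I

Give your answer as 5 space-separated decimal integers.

'U': A..Z range, ord('U') − ord('A') = 20
'i': a..z range, 26 + ord('i') − ord('a') = 34
'Q': A..Z range, ord('Q') − ord('A') = 16
'B': A..Z range, ord('B') − ord('A') = 1
'I': A..Z range, ord('I') − ord('A') = 8

Answer: 20 34 16 1 8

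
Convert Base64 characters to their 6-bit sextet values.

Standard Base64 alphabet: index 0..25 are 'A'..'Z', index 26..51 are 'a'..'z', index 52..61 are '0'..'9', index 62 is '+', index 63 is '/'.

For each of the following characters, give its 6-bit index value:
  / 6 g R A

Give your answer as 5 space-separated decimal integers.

Answer: 63 58 32 17 0

Derivation:
'/': index 63
'6': 0..9 range, 52 + ord('6') − ord('0') = 58
'g': a..z range, 26 + ord('g') − ord('a') = 32
'R': A..Z range, ord('R') − ord('A') = 17
'A': A..Z range, ord('A') − ord('A') = 0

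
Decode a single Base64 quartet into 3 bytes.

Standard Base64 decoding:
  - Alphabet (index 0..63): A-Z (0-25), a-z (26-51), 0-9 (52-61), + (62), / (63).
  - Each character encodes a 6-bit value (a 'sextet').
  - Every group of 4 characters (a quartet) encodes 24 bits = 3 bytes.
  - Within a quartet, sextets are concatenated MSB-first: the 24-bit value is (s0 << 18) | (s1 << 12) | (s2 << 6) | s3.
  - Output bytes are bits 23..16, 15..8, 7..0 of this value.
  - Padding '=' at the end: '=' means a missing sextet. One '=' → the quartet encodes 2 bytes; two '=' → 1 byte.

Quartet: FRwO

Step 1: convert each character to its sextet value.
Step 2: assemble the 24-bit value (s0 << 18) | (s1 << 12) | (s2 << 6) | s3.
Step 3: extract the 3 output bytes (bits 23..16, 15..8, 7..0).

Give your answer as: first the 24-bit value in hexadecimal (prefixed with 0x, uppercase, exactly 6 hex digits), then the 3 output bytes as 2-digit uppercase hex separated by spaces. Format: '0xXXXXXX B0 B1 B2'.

Sextets: F=5, R=17, w=48, O=14
24-bit: (5<<18) | (17<<12) | (48<<6) | 14
      = 0x140000 | 0x011000 | 0x000C00 | 0x00000E
      = 0x151C0E
Bytes: (v>>16)&0xFF=15, (v>>8)&0xFF=1C, v&0xFF=0E

Answer: 0x151C0E 15 1C 0E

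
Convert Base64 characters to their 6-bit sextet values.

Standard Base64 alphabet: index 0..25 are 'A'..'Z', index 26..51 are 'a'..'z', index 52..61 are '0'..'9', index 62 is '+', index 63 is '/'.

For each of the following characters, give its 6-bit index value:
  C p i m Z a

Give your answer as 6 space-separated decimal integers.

'C': A..Z range, ord('C') − ord('A') = 2
'p': a..z range, 26 + ord('p') − ord('a') = 41
'i': a..z range, 26 + ord('i') − ord('a') = 34
'm': a..z range, 26 + ord('m') − ord('a') = 38
'Z': A..Z range, ord('Z') − ord('A') = 25
'a': a..z range, 26 + ord('a') − ord('a') = 26

Answer: 2 41 34 38 25 26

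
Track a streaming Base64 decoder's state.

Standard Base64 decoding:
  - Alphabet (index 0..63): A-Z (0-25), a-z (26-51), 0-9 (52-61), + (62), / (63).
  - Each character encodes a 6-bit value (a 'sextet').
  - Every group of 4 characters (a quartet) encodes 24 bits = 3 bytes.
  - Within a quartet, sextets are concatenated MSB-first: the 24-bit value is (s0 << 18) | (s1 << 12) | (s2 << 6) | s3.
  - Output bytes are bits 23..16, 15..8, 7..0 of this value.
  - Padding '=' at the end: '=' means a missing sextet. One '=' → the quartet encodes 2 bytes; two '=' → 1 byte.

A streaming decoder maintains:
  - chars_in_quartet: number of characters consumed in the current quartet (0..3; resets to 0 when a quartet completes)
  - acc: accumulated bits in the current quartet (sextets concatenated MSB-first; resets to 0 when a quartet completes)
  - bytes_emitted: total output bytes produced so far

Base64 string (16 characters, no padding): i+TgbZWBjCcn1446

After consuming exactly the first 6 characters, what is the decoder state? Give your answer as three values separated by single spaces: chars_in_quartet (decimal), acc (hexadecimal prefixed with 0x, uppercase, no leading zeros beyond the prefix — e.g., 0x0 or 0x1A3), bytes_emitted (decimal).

After char 0 ('i'=34): chars_in_quartet=1 acc=0x22 bytes_emitted=0
After char 1 ('+'=62): chars_in_quartet=2 acc=0x8BE bytes_emitted=0
After char 2 ('T'=19): chars_in_quartet=3 acc=0x22F93 bytes_emitted=0
After char 3 ('g'=32): chars_in_quartet=4 acc=0x8BE4E0 -> emit 8B E4 E0, reset; bytes_emitted=3
After char 4 ('b'=27): chars_in_quartet=1 acc=0x1B bytes_emitted=3
After char 5 ('Z'=25): chars_in_quartet=2 acc=0x6D9 bytes_emitted=3

Answer: 2 0x6D9 3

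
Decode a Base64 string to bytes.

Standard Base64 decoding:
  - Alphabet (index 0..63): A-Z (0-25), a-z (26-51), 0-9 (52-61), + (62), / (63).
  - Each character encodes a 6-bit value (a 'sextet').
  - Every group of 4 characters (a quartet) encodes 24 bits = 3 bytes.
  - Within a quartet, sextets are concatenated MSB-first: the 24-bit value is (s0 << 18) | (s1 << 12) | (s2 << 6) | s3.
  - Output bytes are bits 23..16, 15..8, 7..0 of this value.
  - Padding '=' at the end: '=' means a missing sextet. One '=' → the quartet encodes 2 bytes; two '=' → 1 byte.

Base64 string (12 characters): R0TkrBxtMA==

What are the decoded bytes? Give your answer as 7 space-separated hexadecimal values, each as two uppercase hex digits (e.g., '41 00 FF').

After char 0 ('R'=17): chars_in_quartet=1 acc=0x11 bytes_emitted=0
After char 1 ('0'=52): chars_in_quartet=2 acc=0x474 bytes_emitted=0
After char 2 ('T'=19): chars_in_quartet=3 acc=0x11D13 bytes_emitted=0
After char 3 ('k'=36): chars_in_quartet=4 acc=0x4744E4 -> emit 47 44 E4, reset; bytes_emitted=3
After char 4 ('r'=43): chars_in_quartet=1 acc=0x2B bytes_emitted=3
After char 5 ('B'=1): chars_in_quartet=2 acc=0xAC1 bytes_emitted=3
After char 6 ('x'=49): chars_in_quartet=3 acc=0x2B071 bytes_emitted=3
After char 7 ('t'=45): chars_in_quartet=4 acc=0xAC1C6D -> emit AC 1C 6D, reset; bytes_emitted=6
After char 8 ('M'=12): chars_in_quartet=1 acc=0xC bytes_emitted=6
After char 9 ('A'=0): chars_in_quartet=2 acc=0x300 bytes_emitted=6
Padding '==': partial quartet acc=0x300 -> emit 30; bytes_emitted=7

Answer: 47 44 E4 AC 1C 6D 30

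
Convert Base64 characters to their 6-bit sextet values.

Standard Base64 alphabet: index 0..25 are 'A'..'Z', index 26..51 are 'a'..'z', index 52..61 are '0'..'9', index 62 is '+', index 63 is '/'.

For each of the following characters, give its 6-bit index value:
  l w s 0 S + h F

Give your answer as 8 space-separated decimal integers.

'l': a..z range, 26 + ord('l') − ord('a') = 37
'w': a..z range, 26 + ord('w') − ord('a') = 48
's': a..z range, 26 + ord('s') − ord('a') = 44
'0': 0..9 range, 52 + ord('0') − ord('0') = 52
'S': A..Z range, ord('S') − ord('A') = 18
'+': index 62
'h': a..z range, 26 + ord('h') − ord('a') = 33
'F': A..Z range, ord('F') − ord('A') = 5

Answer: 37 48 44 52 18 62 33 5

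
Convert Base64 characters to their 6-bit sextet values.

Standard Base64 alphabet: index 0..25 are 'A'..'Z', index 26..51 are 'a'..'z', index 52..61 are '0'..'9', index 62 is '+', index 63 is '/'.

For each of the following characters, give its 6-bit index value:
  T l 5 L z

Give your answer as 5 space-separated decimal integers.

'T': A..Z range, ord('T') − ord('A') = 19
'l': a..z range, 26 + ord('l') − ord('a') = 37
'5': 0..9 range, 52 + ord('5') − ord('0') = 57
'L': A..Z range, ord('L') − ord('A') = 11
'z': a..z range, 26 + ord('z') − ord('a') = 51

Answer: 19 37 57 11 51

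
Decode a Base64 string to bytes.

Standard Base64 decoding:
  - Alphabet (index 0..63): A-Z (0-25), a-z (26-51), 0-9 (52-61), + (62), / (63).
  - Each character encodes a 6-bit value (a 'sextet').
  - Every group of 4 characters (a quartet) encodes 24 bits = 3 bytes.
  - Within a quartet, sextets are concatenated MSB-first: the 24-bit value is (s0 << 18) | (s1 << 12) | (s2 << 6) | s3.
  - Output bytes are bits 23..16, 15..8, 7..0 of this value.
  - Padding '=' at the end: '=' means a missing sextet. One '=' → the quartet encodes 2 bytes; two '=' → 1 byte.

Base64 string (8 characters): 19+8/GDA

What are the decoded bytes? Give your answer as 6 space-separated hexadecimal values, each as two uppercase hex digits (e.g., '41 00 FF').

Answer: D7 DF BC FC 60 C0

Derivation:
After char 0 ('1'=53): chars_in_quartet=1 acc=0x35 bytes_emitted=0
After char 1 ('9'=61): chars_in_quartet=2 acc=0xD7D bytes_emitted=0
After char 2 ('+'=62): chars_in_quartet=3 acc=0x35F7E bytes_emitted=0
After char 3 ('8'=60): chars_in_quartet=4 acc=0xD7DFBC -> emit D7 DF BC, reset; bytes_emitted=3
After char 4 ('/'=63): chars_in_quartet=1 acc=0x3F bytes_emitted=3
After char 5 ('G'=6): chars_in_quartet=2 acc=0xFC6 bytes_emitted=3
After char 6 ('D'=3): chars_in_quartet=3 acc=0x3F183 bytes_emitted=3
After char 7 ('A'=0): chars_in_quartet=4 acc=0xFC60C0 -> emit FC 60 C0, reset; bytes_emitted=6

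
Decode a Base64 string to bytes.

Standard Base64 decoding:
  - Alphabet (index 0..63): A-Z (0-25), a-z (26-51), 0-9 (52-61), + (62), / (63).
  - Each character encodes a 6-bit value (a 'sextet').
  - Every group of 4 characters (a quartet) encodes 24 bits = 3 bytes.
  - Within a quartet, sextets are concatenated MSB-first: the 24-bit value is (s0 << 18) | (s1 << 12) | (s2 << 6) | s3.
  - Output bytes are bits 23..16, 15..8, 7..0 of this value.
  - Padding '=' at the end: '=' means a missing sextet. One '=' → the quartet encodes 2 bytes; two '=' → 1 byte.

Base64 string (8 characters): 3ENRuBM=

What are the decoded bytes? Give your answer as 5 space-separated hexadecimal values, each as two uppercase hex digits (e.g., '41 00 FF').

Answer: DC 43 51 B8 13

Derivation:
After char 0 ('3'=55): chars_in_quartet=1 acc=0x37 bytes_emitted=0
After char 1 ('E'=4): chars_in_quartet=2 acc=0xDC4 bytes_emitted=0
After char 2 ('N'=13): chars_in_quartet=3 acc=0x3710D bytes_emitted=0
After char 3 ('R'=17): chars_in_quartet=4 acc=0xDC4351 -> emit DC 43 51, reset; bytes_emitted=3
After char 4 ('u'=46): chars_in_quartet=1 acc=0x2E bytes_emitted=3
After char 5 ('B'=1): chars_in_quartet=2 acc=0xB81 bytes_emitted=3
After char 6 ('M'=12): chars_in_quartet=3 acc=0x2E04C bytes_emitted=3
Padding '=': partial quartet acc=0x2E04C -> emit B8 13; bytes_emitted=5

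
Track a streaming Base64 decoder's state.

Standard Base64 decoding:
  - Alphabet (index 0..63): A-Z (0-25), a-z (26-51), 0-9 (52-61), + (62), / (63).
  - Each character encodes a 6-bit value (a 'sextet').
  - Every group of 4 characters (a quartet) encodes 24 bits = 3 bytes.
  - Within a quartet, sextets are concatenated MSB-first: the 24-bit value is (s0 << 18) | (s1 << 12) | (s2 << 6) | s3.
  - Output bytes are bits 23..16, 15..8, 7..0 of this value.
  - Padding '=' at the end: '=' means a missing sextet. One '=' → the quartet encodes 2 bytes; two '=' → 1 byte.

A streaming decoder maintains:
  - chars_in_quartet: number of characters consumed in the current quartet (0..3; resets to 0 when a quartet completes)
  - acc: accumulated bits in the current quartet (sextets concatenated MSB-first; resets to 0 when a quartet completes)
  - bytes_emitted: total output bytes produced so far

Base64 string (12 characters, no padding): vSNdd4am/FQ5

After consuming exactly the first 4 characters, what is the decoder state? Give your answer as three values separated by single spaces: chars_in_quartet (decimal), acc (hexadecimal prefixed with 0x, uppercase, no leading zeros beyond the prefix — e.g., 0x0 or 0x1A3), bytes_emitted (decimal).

After char 0 ('v'=47): chars_in_quartet=1 acc=0x2F bytes_emitted=0
After char 1 ('S'=18): chars_in_quartet=2 acc=0xBD2 bytes_emitted=0
After char 2 ('N'=13): chars_in_quartet=3 acc=0x2F48D bytes_emitted=0
After char 3 ('d'=29): chars_in_quartet=4 acc=0xBD235D -> emit BD 23 5D, reset; bytes_emitted=3

Answer: 0 0x0 3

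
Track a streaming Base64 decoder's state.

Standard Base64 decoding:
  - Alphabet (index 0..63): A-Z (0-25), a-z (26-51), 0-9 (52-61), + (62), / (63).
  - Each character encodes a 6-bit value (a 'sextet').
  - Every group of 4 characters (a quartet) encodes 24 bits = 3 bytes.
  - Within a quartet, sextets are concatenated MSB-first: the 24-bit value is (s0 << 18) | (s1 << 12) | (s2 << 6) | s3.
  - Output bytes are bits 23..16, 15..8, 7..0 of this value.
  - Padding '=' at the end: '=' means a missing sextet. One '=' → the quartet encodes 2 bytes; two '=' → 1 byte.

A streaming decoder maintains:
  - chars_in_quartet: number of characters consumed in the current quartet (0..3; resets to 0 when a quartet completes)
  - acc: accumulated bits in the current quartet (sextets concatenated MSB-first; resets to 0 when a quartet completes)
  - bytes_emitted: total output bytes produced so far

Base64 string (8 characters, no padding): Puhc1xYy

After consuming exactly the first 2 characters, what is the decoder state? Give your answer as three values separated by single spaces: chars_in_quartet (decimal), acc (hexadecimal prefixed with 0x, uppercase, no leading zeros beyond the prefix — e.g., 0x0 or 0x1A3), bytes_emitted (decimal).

After char 0 ('P'=15): chars_in_quartet=1 acc=0xF bytes_emitted=0
After char 1 ('u'=46): chars_in_quartet=2 acc=0x3EE bytes_emitted=0

Answer: 2 0x3EE 0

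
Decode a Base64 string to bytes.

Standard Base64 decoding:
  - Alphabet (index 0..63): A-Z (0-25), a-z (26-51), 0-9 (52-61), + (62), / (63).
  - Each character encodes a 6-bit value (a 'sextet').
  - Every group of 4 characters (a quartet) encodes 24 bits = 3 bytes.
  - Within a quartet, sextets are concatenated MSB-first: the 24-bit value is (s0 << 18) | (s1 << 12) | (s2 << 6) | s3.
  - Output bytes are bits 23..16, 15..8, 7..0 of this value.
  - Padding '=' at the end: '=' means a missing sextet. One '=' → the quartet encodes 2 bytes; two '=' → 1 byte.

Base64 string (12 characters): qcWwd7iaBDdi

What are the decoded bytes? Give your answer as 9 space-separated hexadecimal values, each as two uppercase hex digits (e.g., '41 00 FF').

After char 0 ('q'=42): chars_in_quartet=1 acc=0x2A bytes_emitted=0
After char 1 ('c'=28): chars_in_quartet=2 acc=0xA9C bytes_emitted=0
After char 2 ('W'=22): chars_in_quartet=3 acc=0x2A716 bytes_emitted=0
After char 3 ('w'=48): chars_in_quartet=4 acc=0xA9C5B0 -> emit A9 C5 B0, reset; bytes_emitted=3
After char 4 ('d'=29): chars_in_quartet=1 acc=0x1D bytes_emitted=3
After char 5 ('7'=59): chars_in_quartet=2 acc=0x77B bytes_emitted=3
After char 6 ('i'=34): chars_in_quartet=3 acc=0x1DEE2 bytes_emitted=3
After char 7 ('a'=26): chars_in_quartet=4 acc=0x77B89A -> emit 77 B8 9A, reset; bytes_emitted=6
After char 8 ('B'=1): chars_in_quartet=1 acc=0x1 bytes_emitted=6
After char 9 ('D'=3): chars_in_quartet=2 acc=0x43 bytes_emitted=6
After char 10 ('d'=29): chars_in_quartet=3 acc=0x10DD bytes_emitted=6
After char 11 ('i'=34): chars_in_quartet=4 acc=0x43762 -> emit 04 37 62, reset; bytes_emitted=9

Answer: A9 C5 B0 77 B8 9A 04 37 62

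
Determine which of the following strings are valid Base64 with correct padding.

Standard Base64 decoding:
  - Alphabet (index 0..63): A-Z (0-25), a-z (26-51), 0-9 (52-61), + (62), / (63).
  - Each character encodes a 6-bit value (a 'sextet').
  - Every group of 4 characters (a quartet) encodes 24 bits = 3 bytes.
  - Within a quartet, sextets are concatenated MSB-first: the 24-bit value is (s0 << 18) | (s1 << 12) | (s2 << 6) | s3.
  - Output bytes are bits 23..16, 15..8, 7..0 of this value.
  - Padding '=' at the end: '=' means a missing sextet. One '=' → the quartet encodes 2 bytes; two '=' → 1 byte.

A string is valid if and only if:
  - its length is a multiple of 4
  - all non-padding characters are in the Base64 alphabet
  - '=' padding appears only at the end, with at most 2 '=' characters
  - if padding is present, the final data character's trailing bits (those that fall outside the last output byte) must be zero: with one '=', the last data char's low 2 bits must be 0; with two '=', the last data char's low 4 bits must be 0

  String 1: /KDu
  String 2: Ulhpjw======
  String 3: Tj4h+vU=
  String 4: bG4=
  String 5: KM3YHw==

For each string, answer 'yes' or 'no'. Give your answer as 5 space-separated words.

Answer: yes no yes yes yes

Derivation:
String 1: '/KDu' → valid
String 2: 'Ulhpjw======' → invalid (6 pad chars (max 2))
String 3: 'Tj4h+vU=' → valid
String 4: 'bG4=' → valid
String 5: 'KM3YHw==' → valid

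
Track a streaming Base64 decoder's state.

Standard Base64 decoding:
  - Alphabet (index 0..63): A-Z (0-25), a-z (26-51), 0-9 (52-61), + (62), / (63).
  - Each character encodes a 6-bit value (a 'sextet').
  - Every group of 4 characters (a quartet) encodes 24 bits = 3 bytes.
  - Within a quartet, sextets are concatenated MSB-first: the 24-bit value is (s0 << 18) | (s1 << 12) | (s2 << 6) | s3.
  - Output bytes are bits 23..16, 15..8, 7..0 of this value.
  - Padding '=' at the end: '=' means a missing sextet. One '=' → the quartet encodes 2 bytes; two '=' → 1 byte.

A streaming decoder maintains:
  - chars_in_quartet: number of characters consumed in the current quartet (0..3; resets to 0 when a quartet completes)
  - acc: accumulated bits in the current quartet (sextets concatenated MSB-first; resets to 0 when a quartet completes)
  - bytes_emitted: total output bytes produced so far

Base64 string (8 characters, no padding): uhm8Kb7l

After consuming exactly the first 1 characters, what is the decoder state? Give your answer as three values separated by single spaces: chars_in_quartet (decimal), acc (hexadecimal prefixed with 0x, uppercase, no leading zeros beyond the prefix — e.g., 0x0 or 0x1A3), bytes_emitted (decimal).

After char 0 ('u'=46): chars_in_quartet=1 acc=0x2E bytes_emitted=0

Answer: 1 0x2E 0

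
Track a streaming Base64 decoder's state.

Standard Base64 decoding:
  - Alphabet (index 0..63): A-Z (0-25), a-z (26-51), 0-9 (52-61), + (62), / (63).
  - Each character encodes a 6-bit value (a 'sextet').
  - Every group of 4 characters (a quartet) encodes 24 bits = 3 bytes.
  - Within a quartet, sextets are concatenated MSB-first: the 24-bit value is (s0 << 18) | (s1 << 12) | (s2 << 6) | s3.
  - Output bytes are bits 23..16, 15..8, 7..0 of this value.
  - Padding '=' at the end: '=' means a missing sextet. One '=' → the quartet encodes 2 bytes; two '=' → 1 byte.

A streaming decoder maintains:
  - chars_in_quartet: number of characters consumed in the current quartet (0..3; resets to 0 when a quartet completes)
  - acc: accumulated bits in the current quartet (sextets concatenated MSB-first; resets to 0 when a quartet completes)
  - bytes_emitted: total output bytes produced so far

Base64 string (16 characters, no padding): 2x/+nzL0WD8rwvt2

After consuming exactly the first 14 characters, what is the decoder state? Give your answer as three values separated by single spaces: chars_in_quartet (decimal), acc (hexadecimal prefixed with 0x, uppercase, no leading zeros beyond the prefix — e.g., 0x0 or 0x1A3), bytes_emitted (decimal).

Answer: 2 0xC2F 9

Derivation:
After char 0 ('2'=54): chars_in_quartet=1 acc=0x36 bytes_emitted=0
After char 1 ('x'=49): chars_in_quartet=2 acc=0xDB1 bytes_emitted=0
After char 2 ('/'=63): chars_in_quartet=3 acc=0x36C7F bytes_emitted=0
After char 3 ('+'=62): chars_in_quartet=4 acc=0xDB1FFE -> emit DB 1F FE, reset; bytes_emitted=3
After char 4 ('n'=39): chars_in_quartet=1 acc=0x27 bytes_emitted=3
After char 5 ('z'=51): chars_in_quartet=2 acc=0x9F3 bytes_emitted=3
After char 6 ('L'=11): chars_in_quartet=3 acc=0x27CCB bytes_emitted=3
After char 7 ('0'=52): chars_in_quartet=4 acc=0x9F32F4 -> emit 9F 32 F4, reset; bytes_emitted=6
After char 8 ('W'=22): chars_in_quartet=1 acc=0x16 bytes_emitted=6
After char 9 ('D'=3): chars_in_quartet=2 acc=0x583 bytes_emitted=6
After char 10 ('8'=60): chars_in_quartet=3 acc=0x160FC bytes_emitted=6
After char 11 ('r'=43): chars_in_quartet=4 acc=0x583F2B -> emit 58 3F 2B, reset; bytes_emitted=9
After char 12 ('w'=48): chars_in_quartet=1 acc=0x30 bytes_emitted=9
After char 13 ('v'=47): chars_in_quartet=2 acc=0xC2F bytes_emitted=9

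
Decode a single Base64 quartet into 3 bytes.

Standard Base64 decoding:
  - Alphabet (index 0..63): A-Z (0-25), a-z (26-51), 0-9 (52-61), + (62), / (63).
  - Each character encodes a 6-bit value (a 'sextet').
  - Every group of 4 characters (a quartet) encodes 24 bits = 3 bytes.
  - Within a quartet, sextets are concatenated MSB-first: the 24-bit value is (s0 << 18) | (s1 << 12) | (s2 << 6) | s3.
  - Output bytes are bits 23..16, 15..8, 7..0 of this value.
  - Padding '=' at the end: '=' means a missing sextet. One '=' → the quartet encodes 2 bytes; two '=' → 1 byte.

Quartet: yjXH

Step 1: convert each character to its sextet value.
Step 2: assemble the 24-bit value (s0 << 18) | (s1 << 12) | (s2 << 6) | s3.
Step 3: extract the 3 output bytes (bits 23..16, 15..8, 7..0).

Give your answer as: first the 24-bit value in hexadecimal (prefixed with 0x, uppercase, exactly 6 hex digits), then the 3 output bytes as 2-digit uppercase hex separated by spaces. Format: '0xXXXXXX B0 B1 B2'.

Answer: 0xCA35C7 CA 35 C7

Derivation:
Sextets: y=50, j=35, X=23, H=7
24-bit: (50<<18) | (35<<12) | (23<<6) | 7
      = 0xC80000 | 0x023000 | 0x0005C0 | 0x000007
      = 0xCA35C7
Bytes: (v>>16)&0xFF=CA, (v>>8)&0xFF=35, v&0xFF=C7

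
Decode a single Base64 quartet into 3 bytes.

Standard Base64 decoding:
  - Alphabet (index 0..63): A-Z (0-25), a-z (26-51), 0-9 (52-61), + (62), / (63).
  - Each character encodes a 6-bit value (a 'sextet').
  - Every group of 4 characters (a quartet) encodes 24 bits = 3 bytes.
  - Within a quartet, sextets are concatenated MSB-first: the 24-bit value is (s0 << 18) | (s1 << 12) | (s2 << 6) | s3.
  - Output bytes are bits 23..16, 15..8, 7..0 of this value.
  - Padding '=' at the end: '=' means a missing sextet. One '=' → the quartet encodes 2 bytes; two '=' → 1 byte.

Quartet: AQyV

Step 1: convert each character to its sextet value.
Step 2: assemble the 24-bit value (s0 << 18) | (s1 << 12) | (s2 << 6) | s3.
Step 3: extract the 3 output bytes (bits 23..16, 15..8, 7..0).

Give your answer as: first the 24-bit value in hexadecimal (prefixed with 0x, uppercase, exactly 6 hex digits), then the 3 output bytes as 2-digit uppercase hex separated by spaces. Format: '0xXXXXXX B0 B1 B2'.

Answer: 0x010C95 01 0C 95

Derivation:
Sextets: A=0, Q=16, y=50, V=21
24-bit: (0<<18) | (16<<12) | (50<<6) | 21
      = 0x000000 | 0x010000 | 0x000C80 | 0x000015
      = 0x010C95
Bytes: (v>>16)&0xFF=01, (v>>8)&0xFF=0C, v&0xFF=95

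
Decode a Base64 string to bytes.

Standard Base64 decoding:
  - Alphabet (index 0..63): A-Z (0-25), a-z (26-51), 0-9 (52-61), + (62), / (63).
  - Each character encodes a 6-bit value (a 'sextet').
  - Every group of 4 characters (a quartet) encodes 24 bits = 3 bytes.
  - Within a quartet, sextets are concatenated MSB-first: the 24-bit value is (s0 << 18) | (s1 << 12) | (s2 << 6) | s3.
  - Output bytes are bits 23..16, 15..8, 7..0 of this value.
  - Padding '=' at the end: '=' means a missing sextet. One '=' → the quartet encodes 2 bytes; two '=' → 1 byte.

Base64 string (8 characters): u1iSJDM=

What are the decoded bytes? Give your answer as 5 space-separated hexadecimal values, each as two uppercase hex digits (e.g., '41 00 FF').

After char 0 ('u'=46): chars_in_quartet=1 acc=0x2E bytes_emitted=0
After char 1 ('1'=53): chars_in_quartet=2 acc=0xBB5 bytes_emitted=0
After char 2 ('i'=34): chars_in_quartet=3 acc=0x2ED62 bytes_emitted=0
After char 3 ('S'=18): chars_in_quartet=4 acc=0xBB5892 -> emit BB 58 92, reset; bytes_emitted=3
After char 4 ('J'=9): chars_in_quartet=1 acc=0x9 bytes_emitted=3
After char 5 ('D'=3): chars_in_quartet=2 acc=0x243 bytes_emitted=3
After char 6 ('M'=12): chars_in_quartet=3 acc=0x90CC bytes_emitted=3
Padding '=': partial quartet acc=0x90CC -> emit 24 33; bytes_emitted=5

Answer: BB 58 92 24 33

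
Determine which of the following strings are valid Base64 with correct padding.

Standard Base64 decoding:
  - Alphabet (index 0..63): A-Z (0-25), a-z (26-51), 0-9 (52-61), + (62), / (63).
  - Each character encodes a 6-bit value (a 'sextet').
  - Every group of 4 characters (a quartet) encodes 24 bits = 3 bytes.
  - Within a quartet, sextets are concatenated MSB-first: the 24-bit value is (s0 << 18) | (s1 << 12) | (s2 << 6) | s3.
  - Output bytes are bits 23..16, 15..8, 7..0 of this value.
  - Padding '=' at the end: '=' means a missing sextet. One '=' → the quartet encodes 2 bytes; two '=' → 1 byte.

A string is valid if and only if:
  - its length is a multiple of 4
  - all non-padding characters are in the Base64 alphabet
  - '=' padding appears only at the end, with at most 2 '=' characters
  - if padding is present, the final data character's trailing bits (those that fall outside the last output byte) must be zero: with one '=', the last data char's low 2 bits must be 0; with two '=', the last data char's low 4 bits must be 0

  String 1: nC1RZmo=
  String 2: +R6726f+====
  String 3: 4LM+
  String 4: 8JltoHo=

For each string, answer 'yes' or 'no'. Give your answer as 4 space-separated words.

String 1: 'nC1RZmo=' → valid
String 2: '+R6726f+====' → invalid (4 pad chars (max 2))
String 3: '4LM+' → valid
String 4: '8JltoHo=' → valid

Answer: yes no yes yes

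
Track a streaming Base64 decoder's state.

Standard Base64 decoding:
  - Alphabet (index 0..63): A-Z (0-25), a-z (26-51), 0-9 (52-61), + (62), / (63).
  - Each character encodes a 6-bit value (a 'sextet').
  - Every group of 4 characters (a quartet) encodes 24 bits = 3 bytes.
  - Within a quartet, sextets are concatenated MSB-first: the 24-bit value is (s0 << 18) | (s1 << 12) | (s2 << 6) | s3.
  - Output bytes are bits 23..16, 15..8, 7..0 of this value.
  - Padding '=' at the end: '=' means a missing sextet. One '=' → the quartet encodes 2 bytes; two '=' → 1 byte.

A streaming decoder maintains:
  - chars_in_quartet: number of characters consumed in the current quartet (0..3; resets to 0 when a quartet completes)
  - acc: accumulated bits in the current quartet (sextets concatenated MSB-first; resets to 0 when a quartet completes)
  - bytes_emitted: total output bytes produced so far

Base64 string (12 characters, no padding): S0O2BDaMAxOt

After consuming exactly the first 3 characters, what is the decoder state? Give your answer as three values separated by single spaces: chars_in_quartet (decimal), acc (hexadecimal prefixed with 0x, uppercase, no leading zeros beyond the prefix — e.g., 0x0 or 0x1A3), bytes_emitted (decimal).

After char 0 ('S'=18): chars_in_quartet=1 acc=0x12 bytes_emitted=0
After char 1 ('0'=52): chars_in_quartet=2 acc=0x4B4 bytes_emitted=0
After char 2 ('O'=14): chars_in_quartet=3 acc=0x12D0E bytes_emitted=0

Answer: 3 0x12D0E 0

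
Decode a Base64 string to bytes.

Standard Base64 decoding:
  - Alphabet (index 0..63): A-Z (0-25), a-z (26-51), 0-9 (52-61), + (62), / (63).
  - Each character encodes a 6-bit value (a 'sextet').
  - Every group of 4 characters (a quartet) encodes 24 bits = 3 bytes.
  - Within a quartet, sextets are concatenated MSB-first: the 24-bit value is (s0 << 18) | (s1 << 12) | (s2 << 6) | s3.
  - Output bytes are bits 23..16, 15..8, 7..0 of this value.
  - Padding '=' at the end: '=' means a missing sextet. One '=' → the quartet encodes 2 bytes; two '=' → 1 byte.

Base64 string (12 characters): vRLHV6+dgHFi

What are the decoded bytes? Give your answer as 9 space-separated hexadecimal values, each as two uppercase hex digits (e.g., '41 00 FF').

Answer: BD 12 C7 57 AF 9D 80 71 62

Derivation:
After char 0 ('v'=47): chars_in_quartet=1 acc=0x2F bytes_emitted=0
After char 1 ('R'=17): chars_in_quartet=2 acc=0xBD1 bytes_emitted=0
After char 2 ('L'=11): chars_in_quartet=3 acc=0x2F44B bytes_emitted=0
After char 3 ('H'=7): chars_in_quartet=4 acc=0xBD12C7 -> emit BD 12 C7, reset; bytes_emitted=3
After char 4 ('V'=21): chars_in_quartet=1 acc=0x15 bytes_emitted=3
After char 5 ('6'=58): chars_in_quartet=2 acc=0x57A bytes_emitted=3
After char 6 ('+'=62): chars_in_quartet=3 acc=0x15EBE bytes_emitted=3
After char 7 ('d'=29): chars_in_quartet=4 acc=0x57AF9D -> emit 57 AF 9D, reset; bytes_emitted=6
After char 8 ('g'=32): chars_in_quartet=1 acc=0x20 bytes_emitted=6
After char 9 ('H'=7): chars_in_quartet=2 acc=0x807 bytes_emitted=6
After char 10 ('F'=5): chars_in_quartet=3 acc=0x201C5 bytes_emitted=6
After char 11 ('i'=34): chars_in_quartet=4 acc=0x807162 -> emit 80 71 62, reset; bytes_emitted=9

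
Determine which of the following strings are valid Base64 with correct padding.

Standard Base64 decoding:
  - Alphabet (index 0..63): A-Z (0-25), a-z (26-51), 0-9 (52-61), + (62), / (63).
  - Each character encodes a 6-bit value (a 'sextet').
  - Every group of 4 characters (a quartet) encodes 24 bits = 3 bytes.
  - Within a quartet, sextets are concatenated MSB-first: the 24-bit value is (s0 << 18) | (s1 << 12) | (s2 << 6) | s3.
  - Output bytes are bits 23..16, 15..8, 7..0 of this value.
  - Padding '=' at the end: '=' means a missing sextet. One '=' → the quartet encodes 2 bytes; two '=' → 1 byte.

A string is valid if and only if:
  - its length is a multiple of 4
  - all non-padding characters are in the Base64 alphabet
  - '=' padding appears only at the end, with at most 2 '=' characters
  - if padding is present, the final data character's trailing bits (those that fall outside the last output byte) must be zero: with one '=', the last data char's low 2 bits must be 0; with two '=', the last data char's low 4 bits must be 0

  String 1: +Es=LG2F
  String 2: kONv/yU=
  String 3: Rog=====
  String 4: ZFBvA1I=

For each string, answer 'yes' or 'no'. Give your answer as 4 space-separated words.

String 1: '+Es=LG2F' → invalid (bad char(s): ['=']; '=' in middle)
String 2: 'kONv/yU=' → valid
String 3: 'Rog=====' → invalid (5 pad chars (max 2))
String 4: 'ZFBvA1I=' → valid

Answer: no yes no yes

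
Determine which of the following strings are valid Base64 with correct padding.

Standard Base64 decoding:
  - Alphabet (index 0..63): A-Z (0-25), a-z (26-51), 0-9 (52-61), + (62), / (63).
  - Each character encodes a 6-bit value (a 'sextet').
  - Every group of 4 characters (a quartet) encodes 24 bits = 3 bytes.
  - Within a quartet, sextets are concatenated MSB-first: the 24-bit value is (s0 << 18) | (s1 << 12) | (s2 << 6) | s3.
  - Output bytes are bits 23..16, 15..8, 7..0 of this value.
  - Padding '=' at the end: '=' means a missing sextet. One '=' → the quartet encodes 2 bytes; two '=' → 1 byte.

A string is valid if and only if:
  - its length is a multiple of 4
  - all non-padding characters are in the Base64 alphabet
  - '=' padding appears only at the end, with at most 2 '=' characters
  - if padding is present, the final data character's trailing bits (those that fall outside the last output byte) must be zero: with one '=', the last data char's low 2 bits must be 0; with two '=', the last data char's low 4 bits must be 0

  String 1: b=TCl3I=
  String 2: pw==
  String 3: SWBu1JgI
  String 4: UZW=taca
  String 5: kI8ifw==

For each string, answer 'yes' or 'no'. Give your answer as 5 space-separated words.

String 1: 'b=TCl3I=' → invalid (bad char(s): ['=']; '=' in middle)
String 2: 'pw==' → valid
String 3: 'SWBu1JgI' → valid
String 4: 'UZW=taca' → invalid (bad char(s): ['=']; '=' in middle)
String 5: 'kI8ifw==' → valid

Answer: no yes yes no yes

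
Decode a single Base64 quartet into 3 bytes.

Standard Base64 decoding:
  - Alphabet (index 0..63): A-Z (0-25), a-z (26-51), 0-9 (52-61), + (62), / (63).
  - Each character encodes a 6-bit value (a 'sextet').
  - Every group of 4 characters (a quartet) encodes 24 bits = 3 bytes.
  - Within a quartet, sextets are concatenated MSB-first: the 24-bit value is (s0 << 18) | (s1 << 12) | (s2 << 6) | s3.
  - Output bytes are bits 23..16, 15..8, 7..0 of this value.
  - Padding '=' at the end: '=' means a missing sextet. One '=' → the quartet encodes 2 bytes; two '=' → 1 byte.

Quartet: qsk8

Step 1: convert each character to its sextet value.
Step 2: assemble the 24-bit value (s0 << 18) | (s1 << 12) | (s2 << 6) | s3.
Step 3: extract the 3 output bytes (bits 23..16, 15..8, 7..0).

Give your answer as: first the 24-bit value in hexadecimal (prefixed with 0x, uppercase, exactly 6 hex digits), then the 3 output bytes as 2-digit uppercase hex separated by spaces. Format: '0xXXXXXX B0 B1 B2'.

Answer: 0xAAC93C AA C9 3C

Derivation:
Sextets: q=42, s=44, k=36, 8=60
24-bit: (42<<18) | (44<<12) | (36<<6) | 60
      = 0xA80000 | 0x02C000 | 0x000900 | 0x00003C
      = 0xAAC93C
Bytes: (v>>16)&0xFF=AA, (v>>8)&0xFF=C9, v&0xFF=3C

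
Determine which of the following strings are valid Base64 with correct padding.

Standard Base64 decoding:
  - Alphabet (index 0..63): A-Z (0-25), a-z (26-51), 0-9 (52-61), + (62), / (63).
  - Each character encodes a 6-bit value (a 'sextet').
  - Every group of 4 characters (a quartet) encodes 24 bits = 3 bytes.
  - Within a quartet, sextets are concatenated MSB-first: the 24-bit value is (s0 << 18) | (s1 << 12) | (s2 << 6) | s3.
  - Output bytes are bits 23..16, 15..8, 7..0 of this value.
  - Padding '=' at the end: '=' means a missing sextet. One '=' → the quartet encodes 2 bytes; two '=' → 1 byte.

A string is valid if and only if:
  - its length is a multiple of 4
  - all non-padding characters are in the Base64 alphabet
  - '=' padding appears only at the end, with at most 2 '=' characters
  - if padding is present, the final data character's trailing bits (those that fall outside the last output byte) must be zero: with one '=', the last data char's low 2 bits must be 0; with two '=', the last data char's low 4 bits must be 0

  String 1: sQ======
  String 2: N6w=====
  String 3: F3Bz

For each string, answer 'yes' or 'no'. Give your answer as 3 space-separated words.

String 1: 'sQ======' → invalid (6 pad chars (max 2))
String 2: 'N6w=====' → invalid (5 pad chars (max 2))
String 3: 'F3Bz' → valid

Answer: no no yes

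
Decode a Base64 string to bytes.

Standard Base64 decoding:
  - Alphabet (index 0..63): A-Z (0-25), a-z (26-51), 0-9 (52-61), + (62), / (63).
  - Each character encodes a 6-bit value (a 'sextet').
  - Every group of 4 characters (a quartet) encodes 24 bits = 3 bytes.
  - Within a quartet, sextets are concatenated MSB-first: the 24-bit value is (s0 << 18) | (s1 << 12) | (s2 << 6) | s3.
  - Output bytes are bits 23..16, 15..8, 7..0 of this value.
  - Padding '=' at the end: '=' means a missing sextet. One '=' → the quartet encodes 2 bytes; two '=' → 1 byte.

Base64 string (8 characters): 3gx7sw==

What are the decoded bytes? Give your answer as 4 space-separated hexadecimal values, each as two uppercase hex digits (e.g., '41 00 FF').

Answer: DE 0C 7B B3

Derivation:
After char 0 ('3'=55): chars_in_quartet=1 acc=0x37 bytes_emitted=0
After char 1 ('g'=32): chars_in_quartet=2 acc=0xDE0 bytes_emitted=0
After char 2 ('x'=49): chars_in_quartet=3 acc=0x37831 bytes_emitted=0
After char 3 ('7'=59): chars_in_quartet=4 acc=0xDE0C7B -> emit DE 0C 7B, reset; bytes_emitted=3
After char 4 ('s'=44): chars_in_quartet=1 acc=0x2C bytes_emitted=3
After char 5 ('w'=48): chars_in_quartet=2 acc=0xB30 bytes_emitted=3
Padding '==': partial quartet acc=0xB30 -> emit B3; bytes_emitted=4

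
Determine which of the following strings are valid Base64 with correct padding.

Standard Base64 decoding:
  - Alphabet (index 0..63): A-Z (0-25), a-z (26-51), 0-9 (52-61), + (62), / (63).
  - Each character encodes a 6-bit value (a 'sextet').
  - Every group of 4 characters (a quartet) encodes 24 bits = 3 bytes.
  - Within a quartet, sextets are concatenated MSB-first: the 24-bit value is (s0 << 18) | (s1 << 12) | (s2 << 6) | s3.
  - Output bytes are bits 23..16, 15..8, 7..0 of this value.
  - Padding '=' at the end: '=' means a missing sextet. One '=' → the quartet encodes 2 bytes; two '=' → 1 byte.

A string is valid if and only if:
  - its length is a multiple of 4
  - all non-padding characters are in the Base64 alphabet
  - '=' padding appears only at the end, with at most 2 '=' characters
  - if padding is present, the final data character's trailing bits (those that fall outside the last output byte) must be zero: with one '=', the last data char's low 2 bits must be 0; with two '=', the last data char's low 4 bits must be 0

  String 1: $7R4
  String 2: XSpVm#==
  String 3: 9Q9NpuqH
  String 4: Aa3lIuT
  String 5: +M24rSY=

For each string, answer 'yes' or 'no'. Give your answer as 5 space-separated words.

Answer: no no yes no yes

Derivation:
String 1: '$7R4' → invalid (bad char(s): ['$'])
String 2: 'XSpVm#==' → invalid (bad char(s): ['#'])
String 3: '9Q9NpuqH' → valid
String 4: 'Aa3lIuT' → invalid (len=7 not mult of 4)
String 5: '+M24rSY=' → valid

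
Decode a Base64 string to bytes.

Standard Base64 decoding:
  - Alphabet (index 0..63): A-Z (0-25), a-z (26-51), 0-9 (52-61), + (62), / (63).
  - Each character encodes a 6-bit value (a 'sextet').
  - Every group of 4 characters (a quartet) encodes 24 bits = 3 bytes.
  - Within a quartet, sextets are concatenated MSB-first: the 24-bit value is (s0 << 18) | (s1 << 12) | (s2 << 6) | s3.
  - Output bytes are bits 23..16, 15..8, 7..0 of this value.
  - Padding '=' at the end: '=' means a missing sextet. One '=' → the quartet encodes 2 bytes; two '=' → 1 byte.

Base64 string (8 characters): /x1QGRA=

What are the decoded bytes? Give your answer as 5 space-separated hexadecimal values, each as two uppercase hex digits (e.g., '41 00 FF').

Answer: FF 1D 50 19 10

Derivation:
After char 0 ('/'=63): chars_in_quartet=1 acc=0x3F bytes_emitted=0
After char 1 ('x'=49): chars_in_quartet=2 acc=0xFF1 bytes_emitted=0
After char 2 ('1'=53): chars_in_quartet=3 acc=0x3FC75 bytes_emitted=0
After char 3 ('Q'=16): chars_in_quartet=4 acc=0xFF1D50 -> emit FF 1D 50, reset; bytes_emitted=3
After char 4 ('G'=6): chars_in_quartet=1 acc=0x6 bytes_emitted=3
After char 5 ('R'=17): chars_in_quartet=2 acc=0x191 bytes_emitted=3
After char 6 ('A'=0): chars_in_quartet=3 acc=0x6440 bytes_emitted=3
Padding '=': partial quartet acc=0x6440 -> emit 19 10; bytes_emitted=5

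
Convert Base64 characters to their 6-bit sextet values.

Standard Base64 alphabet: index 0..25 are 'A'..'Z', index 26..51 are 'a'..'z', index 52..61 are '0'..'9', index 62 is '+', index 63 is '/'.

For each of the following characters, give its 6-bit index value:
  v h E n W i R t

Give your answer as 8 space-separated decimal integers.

Answer: 47 33 4 39 22 34 17 45

Derivation:
'v': a..z range, 26 + ord('v') − ord('a') = 47
'h': a..z range, 26 + ord('h') − ord('a') = 33
'E': A..Z range, ord('E') − ord('A') = 4
'n': a..z range, 26 + ord('n') − ord('a') = 39
'W': A..Z range, ord('W') − ord('A') = 22
'i': a..z range, 26 + ord('i') − ord('a') = 34
'R': A..Z range, ord('R') − ord('A') = 17
't': a..z range, 26 + ord('t') − ord('a') = 45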